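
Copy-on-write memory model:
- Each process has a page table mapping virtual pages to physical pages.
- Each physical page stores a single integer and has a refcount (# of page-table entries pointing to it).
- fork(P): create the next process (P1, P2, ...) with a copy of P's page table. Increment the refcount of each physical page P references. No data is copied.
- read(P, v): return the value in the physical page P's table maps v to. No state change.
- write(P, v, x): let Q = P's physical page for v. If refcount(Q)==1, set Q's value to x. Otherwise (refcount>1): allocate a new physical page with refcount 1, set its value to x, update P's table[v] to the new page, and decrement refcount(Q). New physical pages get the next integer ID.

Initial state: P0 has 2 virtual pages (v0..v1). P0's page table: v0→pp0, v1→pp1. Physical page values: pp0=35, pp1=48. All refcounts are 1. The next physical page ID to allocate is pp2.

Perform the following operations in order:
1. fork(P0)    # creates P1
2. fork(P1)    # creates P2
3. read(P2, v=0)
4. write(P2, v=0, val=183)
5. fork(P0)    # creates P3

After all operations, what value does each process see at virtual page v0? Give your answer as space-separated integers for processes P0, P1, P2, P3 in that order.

Answer: 35 35 183 35

Derivation:
Op 1: fork(P0) -> P1. 2 ppages; refcounts: pp0:2 pp1:2
Op 2: fork(P1) -> P2. 2 ppages; refcounts: pp0:3 pp1:3
Op 3: read(P2, v0) -> 35. No state change.
Op 4: write(P2, v0, 183). refcount(pp0)=3>1 -> COPY to pp2. 3 ppages; refcounts: pp0:2 pp1:3 pp2:1
Op 5: fork(P0) -> P3. 3 ppages; refcounts: pp0:3 pp1:4 pp2:1
P0: v0 -> pp0 = 35
P1: v0 -> pp0 = 35
P2: v0 -> pp2 = 183
P3: v0 -> pp0 = 35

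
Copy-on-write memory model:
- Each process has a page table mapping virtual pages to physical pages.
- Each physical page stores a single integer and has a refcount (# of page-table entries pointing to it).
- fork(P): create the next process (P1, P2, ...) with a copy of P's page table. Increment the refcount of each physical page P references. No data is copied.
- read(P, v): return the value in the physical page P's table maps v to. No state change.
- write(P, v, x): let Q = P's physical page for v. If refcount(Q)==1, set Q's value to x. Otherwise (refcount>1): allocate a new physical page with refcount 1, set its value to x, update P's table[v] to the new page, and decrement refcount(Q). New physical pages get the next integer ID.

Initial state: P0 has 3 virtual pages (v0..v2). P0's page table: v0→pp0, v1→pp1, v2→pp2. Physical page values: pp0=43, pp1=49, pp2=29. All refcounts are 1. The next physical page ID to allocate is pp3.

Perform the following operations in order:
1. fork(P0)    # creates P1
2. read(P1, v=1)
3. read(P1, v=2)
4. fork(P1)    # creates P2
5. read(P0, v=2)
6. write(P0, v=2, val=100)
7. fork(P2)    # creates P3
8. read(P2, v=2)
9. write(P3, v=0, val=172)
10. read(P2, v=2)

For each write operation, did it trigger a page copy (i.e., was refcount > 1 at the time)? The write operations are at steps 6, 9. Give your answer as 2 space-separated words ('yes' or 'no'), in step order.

Op 1: fork(P0) -> P1. 3 ppages; refcounts: pp0:2 pp1:2 pp2:2
Op 2: read(P1, v1) -> 49. No state change.
Op 3: read(P1, v2) -> 29. No state change.
Op 4: fork(P1) -> P2. 3 ppages; refcounts: pp0:3 pp1:3 pp2:3
Op 5: read(P0, v2) -> 29. No state change.
Op 6: write(P0, v2, 100). refcount(pp2)=3>1 -> COPY to pp3. 4 ppages; refcounts: pp0:3 pp1:3 pp2:2 pp3:1
Op 7: fork(P2) -> P3. 4 ppages; refcounts: pp0:4 pp1:4 pp2:3 pp3:1
Op 8: read(P2, v2) -> 29. No state change.
Op 9: write(P3, v0, 172). refcount(pp0)=4>1 -> COPY to pp4. 5 ppages; refcounts: pp0:3 pp1:4 pp2:3 pp3:1 pp4:1
Op 10: read(P2, v2) -> 29. No state change.

yes yes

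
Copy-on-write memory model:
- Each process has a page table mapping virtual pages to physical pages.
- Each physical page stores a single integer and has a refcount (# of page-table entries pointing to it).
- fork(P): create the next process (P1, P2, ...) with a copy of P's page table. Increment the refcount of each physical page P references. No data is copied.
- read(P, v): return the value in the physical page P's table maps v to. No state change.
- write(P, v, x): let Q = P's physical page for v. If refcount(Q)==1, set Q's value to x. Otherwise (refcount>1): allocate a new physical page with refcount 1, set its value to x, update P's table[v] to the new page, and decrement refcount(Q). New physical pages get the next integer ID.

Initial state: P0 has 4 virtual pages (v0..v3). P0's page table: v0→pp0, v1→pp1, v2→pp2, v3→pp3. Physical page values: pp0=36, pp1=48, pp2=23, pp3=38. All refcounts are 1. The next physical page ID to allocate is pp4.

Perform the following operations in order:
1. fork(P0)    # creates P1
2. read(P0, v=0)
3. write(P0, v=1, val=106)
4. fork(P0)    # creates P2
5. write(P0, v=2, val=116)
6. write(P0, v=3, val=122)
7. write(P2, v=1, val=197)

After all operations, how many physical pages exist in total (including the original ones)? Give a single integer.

Op 1: fork(P0) -> P1. 4 ppages; refcounts: pp0:2 pp1:2 pp2:2 pp3:2
Op 2: read(P0, v0) -> 36. No state change.
Op 3: write(P0, v1, 106). refcount(pp1)=2>1 -> COPY to pp4. 5 ppages; refcounts: pp0:2 pp1:1 pp2:2 pp3:2 pp4:1
Op 4: fork(P0) -> P2. 5 ppages; refcounts: pp0:3 pp1:1 pp2:3 pp3:3 pp4:2
Op 5: write(P0, v2, 116). refcount(pp2)=3>1 -> COPY to pp5. 6 ppages; refcounts: pp0:3 pp1:1 pp2:2 pp3:3 pp4:2 pp5:1
Op 6: write(P0, v3, 122). refcount(pp3)=3>1 -> COPY to pp6. 7 ppages; refcounts: pp0:3 pp1:1 pp2:2 pp3:2 pp4:2 pp5:1 pp6:1
Op 7: write(P2, v1, 197). refcount(pp4)=2>1 -> COPY to pp7. 8 ppages; refcounts: pp0:3 pp1:1 pp2:2 pp3:2 pp4:1 pp5:1 pp6:1 pp7:1

Answer: 8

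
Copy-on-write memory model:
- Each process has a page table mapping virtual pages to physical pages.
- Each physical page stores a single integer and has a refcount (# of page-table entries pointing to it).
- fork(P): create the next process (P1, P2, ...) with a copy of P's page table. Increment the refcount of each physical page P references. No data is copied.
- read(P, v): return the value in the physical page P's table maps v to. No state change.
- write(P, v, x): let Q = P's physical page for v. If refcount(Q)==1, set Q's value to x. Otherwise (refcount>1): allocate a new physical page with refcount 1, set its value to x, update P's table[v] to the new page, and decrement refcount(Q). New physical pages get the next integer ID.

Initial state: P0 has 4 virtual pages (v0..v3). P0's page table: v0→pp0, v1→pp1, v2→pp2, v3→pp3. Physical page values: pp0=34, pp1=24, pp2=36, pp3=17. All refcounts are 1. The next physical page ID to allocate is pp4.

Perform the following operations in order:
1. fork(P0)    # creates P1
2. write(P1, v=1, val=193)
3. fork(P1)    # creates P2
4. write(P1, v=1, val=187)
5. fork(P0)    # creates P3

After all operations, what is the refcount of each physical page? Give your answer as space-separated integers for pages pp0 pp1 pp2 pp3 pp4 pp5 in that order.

Op 1: fork(P0) -> P1. 4 ppages; refcounts: pp0:2 pp1:2 pp2:2 pp3:2
Op 2: write(P1, v1, 193). refcount(pp1)=2>1 -> COPY to pp4. 5 ppages; refcounts: pp0:2 pp1:1 pp2:2 pp3:2 pp4:1
Op 3: fork(P1) -> P2. 5 ppages; refcounts: pp0:3 pp1:1 pp2:3 pp3:3 pp4:2
Op 4: write(P1, v1, 187). refcount(pp4)=2>1 -> COPY to pp5. 6 ppages; refcounts: pp0:3 pp1:1 pp2:3 pp3:3 pp4:1 pp5:1
Op 5: fork(P0) -> P3. 6 ppages; refcounts: pp0:4 pp1:2 pp2:4 pp3:4 pp4:1 pp5:1

Answer: 4 2 4 4 1 1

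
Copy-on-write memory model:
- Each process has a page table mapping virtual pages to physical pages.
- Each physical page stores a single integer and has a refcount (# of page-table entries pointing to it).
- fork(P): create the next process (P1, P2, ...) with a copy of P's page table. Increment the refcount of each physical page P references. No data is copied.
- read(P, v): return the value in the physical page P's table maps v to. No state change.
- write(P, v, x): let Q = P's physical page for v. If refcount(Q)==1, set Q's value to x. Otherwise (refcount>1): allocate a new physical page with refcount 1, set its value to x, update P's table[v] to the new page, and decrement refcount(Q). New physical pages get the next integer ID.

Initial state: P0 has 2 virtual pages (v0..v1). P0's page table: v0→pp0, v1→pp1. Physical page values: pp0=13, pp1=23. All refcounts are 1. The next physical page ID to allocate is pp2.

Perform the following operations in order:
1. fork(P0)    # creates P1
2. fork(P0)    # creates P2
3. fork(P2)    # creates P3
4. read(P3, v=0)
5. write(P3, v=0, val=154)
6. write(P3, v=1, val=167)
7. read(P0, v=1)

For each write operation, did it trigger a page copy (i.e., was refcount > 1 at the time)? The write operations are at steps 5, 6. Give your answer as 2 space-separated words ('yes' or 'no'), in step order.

Op 1: fork(P0) -> P1. 2 ppages; refcounts: pp0:2 pp1:2
Op 2: fork(P0) -> P2. 2 ppages; refcounts: pp0:3 pp1:3
Op 3: fork(P2) -> P3. 2 ppages; refcounts: pp0:4 pp1:4
Op 4: read(P3, v0) -> 13. No state change.
Op 5: write(P3, v0, 154). refcount(pp0)=4>1 -> COPY to pp2. 3 ppages; refcounts: pp0:3 pp1:4 pp2:1
Op 6: write(P3, v1, 167). refcount(pp1)=4>1 -> COPY to pp3. 4 ppages; refcounts: pp0:3 pp1:3 pp2:1 pp3:1
Op 7: read(P0, v1) -> 23. No state change.

yes yes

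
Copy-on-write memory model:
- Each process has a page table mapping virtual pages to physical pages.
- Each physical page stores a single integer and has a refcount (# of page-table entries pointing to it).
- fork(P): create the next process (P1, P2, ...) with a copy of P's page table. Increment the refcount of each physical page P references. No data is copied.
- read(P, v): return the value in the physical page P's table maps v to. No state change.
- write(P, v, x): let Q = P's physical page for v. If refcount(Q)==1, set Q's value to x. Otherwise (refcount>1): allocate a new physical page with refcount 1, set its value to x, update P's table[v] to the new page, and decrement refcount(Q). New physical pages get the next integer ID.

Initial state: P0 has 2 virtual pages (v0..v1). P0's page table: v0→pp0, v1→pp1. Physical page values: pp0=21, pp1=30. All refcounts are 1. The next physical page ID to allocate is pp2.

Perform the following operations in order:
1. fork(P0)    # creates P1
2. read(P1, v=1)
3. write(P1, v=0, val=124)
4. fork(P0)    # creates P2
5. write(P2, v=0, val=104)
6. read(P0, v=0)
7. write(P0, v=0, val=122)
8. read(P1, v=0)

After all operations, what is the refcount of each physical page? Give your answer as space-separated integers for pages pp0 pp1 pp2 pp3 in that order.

Op 1: fork(P0) -> P1. 2 ppages; refcounts: pp0:2 pp1:2
Op 2: read(P1, v1) -> 30. No state change.
Op 3: write(P1, v0, 124). refcount(pp0)=2>1 -> COPY to pp2. 3 ppages; refcounts: pp0:1 pp1:2 pp2:1
Op 4: fork(P0) -> P2. 3 ppages; refcounts: pp0:2 pp1:3 pp2:1
Op 5: write(P2, v0, 104). refcount(pp0)=2>1 -> COPY to pp3. 4 ppages; refcounts: pp0:1 pp1:3 pp2:1 pp3:1
Op 6: read(P0, v0) -> 21. No state change.
Op 7: write(P0, v0, 122). refcount(pp0)=1 -> write in place. 4 ppages; refcounts: pp0:1 pp1:3 pp2:1 pp3:1
Op 8: read(P1, v0) -> 124. No state change.

Answer: 1 3 1 1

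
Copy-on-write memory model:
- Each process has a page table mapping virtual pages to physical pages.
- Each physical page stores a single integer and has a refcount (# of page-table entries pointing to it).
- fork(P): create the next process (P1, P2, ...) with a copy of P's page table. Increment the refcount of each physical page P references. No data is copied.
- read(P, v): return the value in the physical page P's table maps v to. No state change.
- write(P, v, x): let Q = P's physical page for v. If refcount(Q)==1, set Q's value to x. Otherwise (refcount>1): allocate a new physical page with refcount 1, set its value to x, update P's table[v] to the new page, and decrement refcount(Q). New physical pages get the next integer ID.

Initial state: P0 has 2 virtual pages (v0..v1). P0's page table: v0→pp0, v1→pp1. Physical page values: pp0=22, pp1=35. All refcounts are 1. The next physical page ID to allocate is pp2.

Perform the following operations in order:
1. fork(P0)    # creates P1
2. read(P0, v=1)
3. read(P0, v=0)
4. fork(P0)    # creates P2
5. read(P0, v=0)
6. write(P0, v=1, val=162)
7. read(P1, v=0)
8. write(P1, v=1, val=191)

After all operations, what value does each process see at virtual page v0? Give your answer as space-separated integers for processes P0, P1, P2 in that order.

Answer: 22 22 22

Derivation:
Op 1: fork(P0) -> P1. 2 ppages; refcounts: pp0:2 pp1:2
Op 2: read(P0, v1) -> 35. No state change.
Op 3: read(P0, v0) -> 22. No state change.
Op 4: fork(P0) -> P2. 2 ppages; refcounts: pp0:3 pp1:3
Op 5: read(P0, v0) -> 22. No state change.
Op 6: write(P0, v1, 162). refcount(pp1)=3>1 -> COPY to pp2. 3 ppages; refcounts: pp0:3 pp1:2 pp2:1
Op 7: read(P1, v0) -> 22. No state change.
Op 8: write(P1, v1, 191). refcount(pp1)=2>1 -> COPY to pp3. 4 ppages; refcounts: pp0:3 pp1:1 pp2:1 pp3:1
P0: v0 -> pp0 = 22
P1: v0 -> pp0 = 22
P2: v0 -> pp0 = 22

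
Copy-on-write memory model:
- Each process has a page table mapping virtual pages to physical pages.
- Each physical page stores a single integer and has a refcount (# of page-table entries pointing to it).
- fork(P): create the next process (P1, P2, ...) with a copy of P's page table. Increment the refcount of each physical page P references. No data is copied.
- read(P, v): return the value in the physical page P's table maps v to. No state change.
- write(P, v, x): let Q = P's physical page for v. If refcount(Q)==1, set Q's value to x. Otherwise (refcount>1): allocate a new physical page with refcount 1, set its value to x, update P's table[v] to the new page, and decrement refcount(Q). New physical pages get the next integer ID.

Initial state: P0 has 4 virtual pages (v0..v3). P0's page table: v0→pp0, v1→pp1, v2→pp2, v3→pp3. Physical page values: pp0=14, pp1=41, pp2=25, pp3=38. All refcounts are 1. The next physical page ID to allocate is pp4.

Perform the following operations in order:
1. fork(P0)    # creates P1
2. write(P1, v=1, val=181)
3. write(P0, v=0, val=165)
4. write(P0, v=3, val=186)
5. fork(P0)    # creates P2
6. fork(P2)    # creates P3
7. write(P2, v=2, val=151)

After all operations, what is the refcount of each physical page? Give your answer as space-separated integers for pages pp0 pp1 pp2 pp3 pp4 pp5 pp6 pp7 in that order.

Answer: 1 3 3 1 1 3 3 1

Derivation:
Op 1: fork(P0) -> P1. 4 ppages; refcounts: pp0:2 pp1:2 pp2:2 pp3:2
Op 2: write(P1, v1, 181). refcount(pp1)=2>1 -> COPY to pp4. 5 ppages; refcounts: pp0:2 pp1:1 pp2:2 pp3:2 pp4:1
Op 3: write(P0, v0, 165). refcount(pp0)=2>1 -> COPY to pp5. 6 ppages; refcounts: pp0:1 pp1:1 pp2:2 pp3:2 pp4:1 pp5:1
Op 4: write(P0, v3, 186). refcount(pp3)=2>1 -> COPY to pp6. 7 ppages; refcounts: pp0:1 pp1:1 pp2:2 pp3:1 pp4:1 pp5:1 pp6:1
Op 5: fork(P0) -> P2. 7 ppages; refcounts: pp0:1 pp1:2 pp2:3 pp3:1 pp4:1 pp5:2 pp6:2
Op 6: fork(P2) -> P3. 7 ppages; refcounts: pp0:1 pp1:3 pp2:4 pp3:1 pp4:1 pp5:3 pp6:3
Op 7: write(P2, v2, 151). refcount(pp2)=4>1 -> COPY to pp7. 8 ppages; refcounts: pp0:1 pp1:3 pp2:3 pp3:1 pp4:1 pp5:3 pp6:3 pp7:1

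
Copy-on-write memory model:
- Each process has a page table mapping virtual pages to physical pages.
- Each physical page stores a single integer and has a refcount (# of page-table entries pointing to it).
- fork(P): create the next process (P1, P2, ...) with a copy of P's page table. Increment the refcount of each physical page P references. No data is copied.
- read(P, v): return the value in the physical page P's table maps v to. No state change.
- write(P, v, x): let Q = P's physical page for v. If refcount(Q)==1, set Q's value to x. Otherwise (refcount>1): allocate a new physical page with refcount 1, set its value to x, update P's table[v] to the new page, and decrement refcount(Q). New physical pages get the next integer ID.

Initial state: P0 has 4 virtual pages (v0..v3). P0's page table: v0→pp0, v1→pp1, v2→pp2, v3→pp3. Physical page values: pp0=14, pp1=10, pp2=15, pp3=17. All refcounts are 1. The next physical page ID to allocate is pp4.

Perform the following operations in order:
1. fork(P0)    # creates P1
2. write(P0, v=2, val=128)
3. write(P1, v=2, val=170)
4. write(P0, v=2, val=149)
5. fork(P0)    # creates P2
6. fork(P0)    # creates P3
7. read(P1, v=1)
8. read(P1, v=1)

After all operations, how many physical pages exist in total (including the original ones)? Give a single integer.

Answer: 5

Derivation:
Op 1: fork(P0) -> P1. 4 ppages; refcounts: pp0:2 pp1:2 pp2:2 pp3:2
Op 2: write(P0, v2, 128). refcount(pp2)=2>1 -> COPY to pp4. 5 ppages; refcounts: pp0:2 pp1:2 pp2:1 pp3:2 pp4:1
Op 3: write(P1, v2, 170). refcount(pp2)=1 -> write in place. 5 ppages; refcounts: pp0:2 pp1:2 pp2:1 pp3:2 pp4:1
Op 4: write(P0, v2, 149). refcount(pp4)=1 -> write in place. 5 ppages; refcounts: pp0:2 pp1:2 pp2:1 pp3:2 pp4:1
Op 5: fork(P0) -> P2. 5 ppages; refcounts: pp0:3 pp1:3 pp2:1 pp3:3 pp4:2
Op 6: fork(P0) -> P3. 5 ppages; refcounts: pp0:4 pp1:4 pp2:1 pp3:4 pp4:3
Op 7: read(P1, v1) -> 10. No state change.
Op 8: read(P1, v1) -> 10. No state change.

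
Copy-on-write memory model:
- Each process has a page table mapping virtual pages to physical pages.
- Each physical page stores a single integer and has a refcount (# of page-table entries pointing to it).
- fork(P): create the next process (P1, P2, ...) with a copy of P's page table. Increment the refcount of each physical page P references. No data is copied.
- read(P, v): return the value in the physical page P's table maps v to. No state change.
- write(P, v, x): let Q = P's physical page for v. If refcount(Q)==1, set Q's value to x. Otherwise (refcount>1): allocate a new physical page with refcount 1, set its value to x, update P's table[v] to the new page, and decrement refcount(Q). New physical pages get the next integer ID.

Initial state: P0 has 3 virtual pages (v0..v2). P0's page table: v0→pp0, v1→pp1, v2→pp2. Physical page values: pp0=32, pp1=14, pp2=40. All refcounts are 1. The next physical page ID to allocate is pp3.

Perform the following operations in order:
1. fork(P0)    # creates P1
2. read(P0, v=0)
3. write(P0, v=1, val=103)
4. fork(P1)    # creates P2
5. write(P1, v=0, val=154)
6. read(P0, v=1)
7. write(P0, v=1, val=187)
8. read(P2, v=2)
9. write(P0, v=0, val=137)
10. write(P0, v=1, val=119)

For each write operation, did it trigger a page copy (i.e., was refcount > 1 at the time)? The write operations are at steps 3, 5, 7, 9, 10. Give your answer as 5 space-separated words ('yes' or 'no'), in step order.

Op 1: fork(P0) -> P1. 3 ppages; refcounts: pp0:2 pp1:2 pp2:2
Op 2: read(P0, v0) -> 32. No state change.
Op 3: write(P0, v1, 103). refcount(pp1)=2>1 -> COPY to pp3. 4 ppages; refcounts: pp0:2 pp1:1 pp2:2 pp3:1
Op 4: fork(P1) -> P2. 4 ppages; refcounts: pp0:3 pp1:2 pp2:3 pp3:1
Op 5: write(P1, v0, 154). refcount(pp0)=3>1 -> COPY to pp4. 5 ppages; refcounts: pp0:2 pp1:2 pp2:3 pp3:1 pp4:1
Op 6: read(P0, v1) -> 103. No state change.
Op 7: write(P0, v1, 187). refcount(pp3)=1 -> write in place. 5 ppages; refcounts: pp0:2 pp1:2 pp2:3 pp3:1 pp4:1
Op 8: read(P2, v2) -> 40. No state change.
Op 9: write(P0, v0, 137). refcount(pp0)=2>1 -> COPY to pp5. 6 ppages; refcounts: pp0:1 pp1:2 pp2:3 pp3:1 pp4:1 pp5:1
Op 10: write(P0, v1, 119). refcount(pp3)=1 -> write in place. 6 ppages; refcounts: pp0:1 pp1:2 pp2:3 pp3:1 pp4:1 pp5:1

yes yes no yes no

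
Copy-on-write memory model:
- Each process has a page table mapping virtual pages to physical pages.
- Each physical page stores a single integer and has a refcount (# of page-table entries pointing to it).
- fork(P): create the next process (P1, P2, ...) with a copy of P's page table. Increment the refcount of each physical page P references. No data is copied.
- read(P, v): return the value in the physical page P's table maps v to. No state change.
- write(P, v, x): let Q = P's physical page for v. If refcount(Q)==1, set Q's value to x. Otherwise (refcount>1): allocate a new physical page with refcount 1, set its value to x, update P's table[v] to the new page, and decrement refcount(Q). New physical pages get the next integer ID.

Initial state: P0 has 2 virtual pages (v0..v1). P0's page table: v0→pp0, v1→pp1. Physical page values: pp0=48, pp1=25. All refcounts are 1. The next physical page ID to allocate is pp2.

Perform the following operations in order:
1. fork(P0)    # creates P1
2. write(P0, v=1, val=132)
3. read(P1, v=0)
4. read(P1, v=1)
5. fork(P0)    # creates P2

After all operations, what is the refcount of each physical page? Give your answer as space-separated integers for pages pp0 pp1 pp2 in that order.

Answer: 3 1 2

Derivation:
Op 1: fork(P0) -> P1. 2 ppages; refcounts: pp0:2 pp1:2
Op 2: write(P0, v1, 132). refcount(pp1)=2>1 -> COPY to pp2. 3 ppages; refcounts: pp0:2 pp1:1 pp2:1
Op 3: read(P1, v0) -> 48. No state change.
Op 4: read(P1, v1) -> 25. No state change.
Op 5: fork(P0) -> P2. 3 ppages; refcounts: pp0:3 pp1:1 pp2:2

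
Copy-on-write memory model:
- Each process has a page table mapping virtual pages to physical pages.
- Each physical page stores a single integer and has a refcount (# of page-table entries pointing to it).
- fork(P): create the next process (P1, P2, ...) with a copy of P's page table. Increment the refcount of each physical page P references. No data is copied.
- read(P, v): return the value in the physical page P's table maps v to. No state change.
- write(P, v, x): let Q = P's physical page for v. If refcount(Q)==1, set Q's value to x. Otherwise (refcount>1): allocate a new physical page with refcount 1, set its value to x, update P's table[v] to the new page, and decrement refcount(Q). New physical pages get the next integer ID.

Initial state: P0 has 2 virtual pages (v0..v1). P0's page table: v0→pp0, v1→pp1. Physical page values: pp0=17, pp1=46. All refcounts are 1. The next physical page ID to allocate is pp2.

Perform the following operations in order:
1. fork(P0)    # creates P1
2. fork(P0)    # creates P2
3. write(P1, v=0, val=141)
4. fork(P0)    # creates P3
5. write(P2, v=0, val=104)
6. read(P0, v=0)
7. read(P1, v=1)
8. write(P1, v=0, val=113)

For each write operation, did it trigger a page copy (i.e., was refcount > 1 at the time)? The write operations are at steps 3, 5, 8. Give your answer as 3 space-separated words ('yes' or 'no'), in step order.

Op 1: fork(P0) -> P1. 2 ppages; refcounts: pp0:2 pp1:2
Op 2: fork(P0) -> P2. 2 ppages; refcounts: pp0:3 pp1:3
Op 3: write(P1, v0, 141). refcount(pp0)=3>1 -> COPY to pp2. 3 ppages; refcounts: pp0:2 pp1:3 pp2:1
Op 4: fork(P0) -> P3. 3 ppages; refcounts: pp0:3 pp1:4 pp2:1
Op 5: write(P2, v0, 104). refcount(pp0)=3>1 -> COPY to pp3. 4 ppages; refcounts: pp0:2 pp1:4 pp2:1 pp3:1
Op 6: read(P0, v0) -> 17. No state change.
Op 7: read(P1, v1) -> 46. No state change.
Op 8: write(P1, v0, 113). refcount(pp2)=1 -> write in place. 4 ppages; refcounts: pp0:2 pp1:4 pp2:1 pp3:1

yes yes no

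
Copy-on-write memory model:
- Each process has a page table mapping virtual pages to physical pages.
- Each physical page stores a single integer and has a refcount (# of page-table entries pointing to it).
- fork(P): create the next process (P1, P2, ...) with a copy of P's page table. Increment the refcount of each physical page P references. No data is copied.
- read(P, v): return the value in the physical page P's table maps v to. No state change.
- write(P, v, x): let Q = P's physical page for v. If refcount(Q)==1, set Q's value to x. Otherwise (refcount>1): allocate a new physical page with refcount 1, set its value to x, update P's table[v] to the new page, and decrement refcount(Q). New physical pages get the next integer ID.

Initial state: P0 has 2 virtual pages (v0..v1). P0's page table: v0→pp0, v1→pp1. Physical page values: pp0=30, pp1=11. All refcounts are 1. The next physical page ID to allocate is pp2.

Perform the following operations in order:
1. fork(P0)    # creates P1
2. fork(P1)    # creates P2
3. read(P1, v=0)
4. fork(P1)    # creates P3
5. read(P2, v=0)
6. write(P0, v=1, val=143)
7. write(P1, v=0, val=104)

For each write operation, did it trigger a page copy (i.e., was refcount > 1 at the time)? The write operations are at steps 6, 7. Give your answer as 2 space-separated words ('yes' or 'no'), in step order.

Op 1: fork(P0) -> P1. 2 ppages; refcounts: pp0:2 pp1:2
Op 2: fork(P1) -> P2. 2 ppages; refcounts: pp0:3 pp1:3
Op 3: read(P1, v0) -> 30. No state change.
Op 4: fork(P1) -> P3. 2 ppages; refcounts: pp0:4 pp1:4
Op 5: read(P2, v0) -> 30. No state change.
Op 6: write(P0, v1, 143). refcount(pp1)=4>1 -> COPY to pp2. 3 ppages; refcounts: pp0:4 pp1:3 pp2:1
Op 7: write(P1, v0, 104). refcount(pp0)=4>1 -> COPY to pp3. 4 ppages; refcounts: pp0:3 pp1:3 pp2:1 pp3:1

yes yes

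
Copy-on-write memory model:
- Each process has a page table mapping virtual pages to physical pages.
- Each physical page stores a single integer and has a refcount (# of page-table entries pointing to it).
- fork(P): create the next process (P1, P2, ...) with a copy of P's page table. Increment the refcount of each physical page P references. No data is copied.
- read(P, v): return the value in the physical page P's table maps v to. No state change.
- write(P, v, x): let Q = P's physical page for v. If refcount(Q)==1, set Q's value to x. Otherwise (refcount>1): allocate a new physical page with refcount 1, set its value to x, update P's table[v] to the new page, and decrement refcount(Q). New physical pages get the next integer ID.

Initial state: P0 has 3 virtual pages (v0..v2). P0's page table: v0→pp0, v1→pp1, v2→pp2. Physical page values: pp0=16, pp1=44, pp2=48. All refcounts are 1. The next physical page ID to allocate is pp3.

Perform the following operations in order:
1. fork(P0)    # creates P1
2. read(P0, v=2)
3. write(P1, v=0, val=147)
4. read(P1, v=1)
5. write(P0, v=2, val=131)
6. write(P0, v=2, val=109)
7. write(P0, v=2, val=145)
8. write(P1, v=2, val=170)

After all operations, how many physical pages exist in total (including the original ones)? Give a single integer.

Answer: 5

Derivation:
Op 1: fork(P0) -> P1. 3 ppages; refcounts: pp0:2 pp1:2 pp2:2
Op 2: read(P0, v2) -> 48. No state change.
Op 3: write(P1, v0, 147). refcount(pp0)=2>1 -> COPY to pp3. 4 ppages; refcounts: pp0:1 pp1:2 pp2:2 pp3:1
Op 4: read(P1, v1) -> 44. No state change.
Op 5: write(P0, v2, 131). refcount(pp2)=2>1 -> COPY to pp4. 5 ppages; refcounts: pp0:1 pp1:2 pp2:1 pp3:1 pp4:1
Op 6: write(P0, v2, 109). refcount(pp4)=1 -> write in place. 5 ppages; refcounts: pp0:1 pp1:2 pp2:1 pp3:1 pp4:1
Op 7: write(P0, v2, 145). refcount(pp4)=1 -> write in place. 5 ppages; refcounts: pp0:1 pp1:2 pp2:1 pp3:1 pp4:1
Op 8: write(P1, v2, 170). refcount(pp2)=1 -> write in place. 5 ppages; refcounts: pp0:1 pp1:2 pp2:1 pp3:1 pp4:1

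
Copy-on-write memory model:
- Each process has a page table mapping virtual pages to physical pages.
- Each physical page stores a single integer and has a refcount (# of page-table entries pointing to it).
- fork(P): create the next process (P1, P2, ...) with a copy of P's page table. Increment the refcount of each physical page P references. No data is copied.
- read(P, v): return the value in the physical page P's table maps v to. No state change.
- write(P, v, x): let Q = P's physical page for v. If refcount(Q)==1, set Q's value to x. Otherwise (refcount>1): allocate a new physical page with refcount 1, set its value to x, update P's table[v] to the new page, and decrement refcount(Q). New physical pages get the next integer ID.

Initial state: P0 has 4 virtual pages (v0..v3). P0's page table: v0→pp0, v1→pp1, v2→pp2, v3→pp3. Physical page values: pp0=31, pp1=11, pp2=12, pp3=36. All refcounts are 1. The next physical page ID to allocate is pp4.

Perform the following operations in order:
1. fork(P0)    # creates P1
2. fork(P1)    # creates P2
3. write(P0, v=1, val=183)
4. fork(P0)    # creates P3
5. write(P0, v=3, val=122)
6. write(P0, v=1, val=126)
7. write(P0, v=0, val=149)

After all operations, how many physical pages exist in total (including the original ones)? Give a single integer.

Op 1: fork(P0) -> P1. 4 ppages; refcounts: pp0:2 pp1:2 pp2:2 pp3:2
Op 2: fork(P1) -> P2. 4 ppages; refcounts: pp0:3 pp1:3 pp2:3 pp3:3
Op 3: write(P0, v1, 183). refcount(pp1)=3>1 -> COPY to pp4. 5 ppages; refcounts: pp0:3 pp1:2 pp2:3 pp3:3 pp4:1
Op 4: fork(P0) -> P3. 5 ppages; refcounts: pp0:4 pp1:2 pp2:4 pp3:4 pp4:2
Op 5: write(P0, v3, 122). refcount(pp3)=4>1 -> COPY to pp5. 6 ppages; refcounts: pp0:4 pp1:2 pp2:4 pp3:3 pp4:2 pp5:1
Op 6: write(P0, v1, 126). refcount(pp4)=2>1 -> COPY to pp6. 7 ppages; refcounts: pp0:4 pp1:2 pp2:4 pp3:3 pp4:1 pp5:1 pp6:1
Op 7: write(P0, v0, 149). refcount(pp0)=4>1 -> COPY to pp7. 8 ppages; refcounts: pp0:3 pp1:2 pp2:4 pp3:3 pp4:1 pp5:1 pp6:1 pp7:1

Answer: 8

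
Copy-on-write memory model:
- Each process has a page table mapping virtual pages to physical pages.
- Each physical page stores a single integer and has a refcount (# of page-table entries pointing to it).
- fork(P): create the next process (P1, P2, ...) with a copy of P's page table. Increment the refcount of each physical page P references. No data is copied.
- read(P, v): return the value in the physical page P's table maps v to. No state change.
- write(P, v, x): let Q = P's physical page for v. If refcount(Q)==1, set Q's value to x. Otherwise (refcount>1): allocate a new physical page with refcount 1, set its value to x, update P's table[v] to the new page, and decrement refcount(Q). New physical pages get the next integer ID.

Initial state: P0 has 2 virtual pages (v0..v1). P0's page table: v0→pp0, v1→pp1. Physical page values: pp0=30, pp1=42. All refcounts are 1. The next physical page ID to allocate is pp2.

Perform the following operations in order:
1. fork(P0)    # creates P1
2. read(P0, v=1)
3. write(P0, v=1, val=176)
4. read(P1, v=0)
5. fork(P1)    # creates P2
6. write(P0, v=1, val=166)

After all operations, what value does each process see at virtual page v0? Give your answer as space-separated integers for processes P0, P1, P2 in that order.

Op 1: fork(P0) -> P1. 2 ppages; refcounts: pp0:2 pp1:2
Op 2: read(P0, v1) -> 42. No state change.
Op 3: write(P0, v1, 176). refcount(pp1)=2>1 -> COPY to pp2. 3 ppages; refcounts: pp0:2 pp1:1 pp2:1
Op 4: read(P1, v0) -> 30. No state change.
Op 5: fork(P1) -> P2. 3 ppages; refcounts: pp0:3 pp1:2 pp2:1
Op 6: write(P0, v1, 166). refcount(pp2)=1 -> write in place. 3 ppages; refcounts: pp0:3 pp1:2 pp2:1
P0: v0 -> pp0 = 30
P1: v0 -> pp0 = 30
P2: v0 -> pp0 = 30

Answer: 30 30 30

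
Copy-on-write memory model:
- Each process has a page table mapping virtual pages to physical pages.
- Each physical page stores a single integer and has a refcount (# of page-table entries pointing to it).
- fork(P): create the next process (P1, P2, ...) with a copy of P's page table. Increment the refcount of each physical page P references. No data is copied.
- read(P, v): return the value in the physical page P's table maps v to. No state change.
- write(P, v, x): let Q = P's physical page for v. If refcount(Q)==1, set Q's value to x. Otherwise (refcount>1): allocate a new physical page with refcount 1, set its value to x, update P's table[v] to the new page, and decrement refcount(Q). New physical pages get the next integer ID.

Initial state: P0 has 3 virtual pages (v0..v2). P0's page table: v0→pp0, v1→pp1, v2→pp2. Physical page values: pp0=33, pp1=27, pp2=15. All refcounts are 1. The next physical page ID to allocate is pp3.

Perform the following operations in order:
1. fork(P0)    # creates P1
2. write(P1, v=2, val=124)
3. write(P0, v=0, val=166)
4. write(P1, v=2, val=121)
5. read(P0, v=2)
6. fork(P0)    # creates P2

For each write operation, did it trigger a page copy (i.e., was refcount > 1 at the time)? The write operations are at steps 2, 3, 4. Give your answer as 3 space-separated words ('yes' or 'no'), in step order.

Op 1: fork(P0) -> P1. 3 ppages; refcounts: pp0:2 pp1:2 pp2:2
Op 2: write(P1, v2, 124). refcount(pp2)=2>1 -> COPY to pp3. 4 ppages; refcounts: pp0:2 pp1:2 pp2:1 pp3:1
Op 3: write(P0, v0, 166). refcount(pp0)=2>1 -> COPY to pp4. 5 ppages; refcounts: pp0:1 pp1:2 pp2:1 pp3:1 pp4:1
Op 4: write(P1, v2, 121). refcount(pp3)=1 -> write in place. 5 ppages; refcounts: pp0:1 pp1:2 pp2:1 pp3:1 pp4:1
Op 5: read(P0, v2) -> 15. No state change.
Op 6: fork(P0) -> P2. 5 ppages; refcounts: pp0:1 pp1:3 pp2:2 pp3:1 pp4:2

yes yes no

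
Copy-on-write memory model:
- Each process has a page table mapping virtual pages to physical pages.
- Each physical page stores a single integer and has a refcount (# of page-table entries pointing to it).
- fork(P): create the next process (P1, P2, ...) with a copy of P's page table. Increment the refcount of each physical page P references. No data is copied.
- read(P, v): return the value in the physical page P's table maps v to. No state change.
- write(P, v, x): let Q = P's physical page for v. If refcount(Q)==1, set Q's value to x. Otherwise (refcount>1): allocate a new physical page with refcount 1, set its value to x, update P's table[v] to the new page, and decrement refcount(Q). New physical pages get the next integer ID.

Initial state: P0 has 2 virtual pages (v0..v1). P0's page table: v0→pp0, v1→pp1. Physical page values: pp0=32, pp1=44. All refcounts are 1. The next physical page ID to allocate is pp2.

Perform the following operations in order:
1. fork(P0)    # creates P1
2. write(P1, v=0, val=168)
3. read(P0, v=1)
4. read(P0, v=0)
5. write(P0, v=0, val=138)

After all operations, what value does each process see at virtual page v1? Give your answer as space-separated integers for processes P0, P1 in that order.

Answer: 44 44

Derivation:
Op 1: fork(P0) -> P1. 2 ppages; refcounts: pp0:2 pp1:2
Op 2: write(P1, v0, 168). refcount(pp0)=2>1 -> COPY to pp2. 3 ppages; refcounts: pp0:1 pp1:2 pp2:1
Op 3: read(P0, v1) -> 44. No state change.
Op 4: read(P0, v0) -> 32. No state change.
Op 5: write(P0, v0, 138). refcount(pp0)=1 -> write in place. 3 ppages; refcounts: pp0:1 pp1:2 pp2:1
P0: v1 -> pp1 = 44
P1: v1 -> pp1 = 44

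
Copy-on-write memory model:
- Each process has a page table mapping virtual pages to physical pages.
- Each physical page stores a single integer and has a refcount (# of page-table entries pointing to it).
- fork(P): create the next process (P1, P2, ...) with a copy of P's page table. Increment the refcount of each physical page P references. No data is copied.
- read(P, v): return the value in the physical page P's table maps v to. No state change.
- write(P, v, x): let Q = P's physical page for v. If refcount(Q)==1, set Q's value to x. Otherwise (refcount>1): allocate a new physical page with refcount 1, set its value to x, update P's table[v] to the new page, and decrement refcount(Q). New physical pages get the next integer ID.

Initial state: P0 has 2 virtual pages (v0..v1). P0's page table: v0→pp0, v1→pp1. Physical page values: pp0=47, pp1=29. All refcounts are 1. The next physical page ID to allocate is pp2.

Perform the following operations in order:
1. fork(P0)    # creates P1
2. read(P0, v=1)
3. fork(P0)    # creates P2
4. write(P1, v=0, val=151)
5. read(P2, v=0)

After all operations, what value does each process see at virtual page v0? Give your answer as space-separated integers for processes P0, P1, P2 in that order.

Op 1: fork(P0) -> P1. 2 ppages; refcounts: pp0:2 pp1:2
Op 2: read(P0, v1) -> 29. No state change.
Op 3: fork(P0) -> P2. 2 ppages; refcounts: pp0:3 pp1:3
Op 4: write(P1, v0, 151). refcount(pp0)=3>1 -> COPY to pp2. 3 ppages; refcounts: pp0:2 pp1:3 pp2:1
Op 5: read(P2, v0) -> 47. No state change.
P0: v0 -> pp0 = 47
P1: v0 -> pp2 = 151
P2: v0 -> pp0 = 47

Answer: 47 151 47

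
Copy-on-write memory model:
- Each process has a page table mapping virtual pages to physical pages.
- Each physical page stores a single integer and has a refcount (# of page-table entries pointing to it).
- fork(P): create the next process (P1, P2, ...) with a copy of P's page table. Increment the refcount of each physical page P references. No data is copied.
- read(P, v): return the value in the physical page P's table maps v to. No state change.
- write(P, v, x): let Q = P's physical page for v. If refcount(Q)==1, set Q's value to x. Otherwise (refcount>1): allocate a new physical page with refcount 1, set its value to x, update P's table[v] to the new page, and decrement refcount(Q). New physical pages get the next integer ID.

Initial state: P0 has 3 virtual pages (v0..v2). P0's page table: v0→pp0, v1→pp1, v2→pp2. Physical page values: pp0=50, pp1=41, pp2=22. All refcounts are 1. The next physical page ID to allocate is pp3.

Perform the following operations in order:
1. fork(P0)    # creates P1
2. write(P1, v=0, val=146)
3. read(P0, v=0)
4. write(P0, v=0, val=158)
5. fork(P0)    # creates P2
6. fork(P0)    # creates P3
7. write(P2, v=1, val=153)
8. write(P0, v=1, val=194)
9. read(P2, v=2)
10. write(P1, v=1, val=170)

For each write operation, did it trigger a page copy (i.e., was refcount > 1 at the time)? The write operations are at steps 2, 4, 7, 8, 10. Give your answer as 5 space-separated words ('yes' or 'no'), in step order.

Op 1: fork(P0) -> P1. 3 ppages; refcounts: pp0:2 pp1:2 pp2:2
Op 2: write(P1, v0, 146). refcount(pp0)=2>1 -> COPY to pp3. 4 ppages; refcounts: pp0:1 pp1:2 pp2:2 pp3:1
Op 3: read(P0, v0) -> 50. No state change.
Op 4: write(P0, v0, 158). refcount(pp0)=1 -> write in place. 4 ppages; refcounts: pp0:1 pp1:2 pp2:2 pp3:1
Op 5: fork(P0) -> P2. 4 ppages; refcounts: pp0:2 pp1:3 pp2:3 pp3:1
Op 6: fork(P0) -> P3. 4 ppages; refcounts: pp0:3 pp1:4 pp2:4 pp3:1
Op 7: write(P2, v1, 153). refcount(pp1)=4>1 -> COPY to pp4. 5 ppages; refcounts: pp0:3 pp1:3 pp2:4 pp3:1 pp4:1
Op 8: write(P0, v1, 194). refcount(pp1)=3>1 -> COPY to pp5. 6 ppages; refcounts: pp0:3 pp1:2 pp2:4 pp3:1 pp4:1 pp5:1
Op 9: read(P2, v2) -> 22. No state change.
Op 10: write(P1, v1, 170). refcount(pp1)=2>1 -> COPY to pp6. 7 ppages; refcounts: pp0:3 pp1:1 pp2:4 pp3:1 pp4:1 pp5:1 pp6:1

yes no yes yes yes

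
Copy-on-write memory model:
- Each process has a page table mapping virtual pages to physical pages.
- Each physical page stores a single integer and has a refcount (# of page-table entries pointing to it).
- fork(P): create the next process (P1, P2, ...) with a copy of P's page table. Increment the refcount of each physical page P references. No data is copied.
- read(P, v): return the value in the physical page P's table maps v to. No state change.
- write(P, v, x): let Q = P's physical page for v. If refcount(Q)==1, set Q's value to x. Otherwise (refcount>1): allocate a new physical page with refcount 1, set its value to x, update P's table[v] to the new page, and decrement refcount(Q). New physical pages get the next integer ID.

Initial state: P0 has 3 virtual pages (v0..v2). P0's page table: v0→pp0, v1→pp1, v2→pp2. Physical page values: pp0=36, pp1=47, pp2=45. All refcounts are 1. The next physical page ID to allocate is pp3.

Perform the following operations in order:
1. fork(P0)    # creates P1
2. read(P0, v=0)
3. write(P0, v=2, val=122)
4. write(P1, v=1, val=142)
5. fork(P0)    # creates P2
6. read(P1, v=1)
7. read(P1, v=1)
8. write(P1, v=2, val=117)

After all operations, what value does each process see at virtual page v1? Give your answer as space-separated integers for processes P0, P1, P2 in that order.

Answer: 47 142 47

Derivation:
Op 1: fork(P0) -> P1. 3 ppages; refcounts: pp0:2 pp1:2 pp2:2
Op 2: read(P0, v0) -> 36. No state change.
Op 3: write(P0, v2, 122). refcount(pp2)=2>1 -> COPY to pp3. 4 ppages; refcounts: pp0:2 pp1:2 pp2:1 pp3:1
Op 4: write(P1, v1, 142). refcount(pp1)=2>1 -> COPY to pp4. 5 ppages; refcounts: pp0:2 pp1:1 pp2:1 pp3:1 pp4:1
Op 5: fork(P0) -> P2. 5 ppages; refcounts: pp0:3 pp1:2 pp2:1 pp3:2 pp4:1
Op 6: read(P1, v1) -> 142. No state change.
Op 7: read(P1, v1) -> 142. No state change.
Op 8: write(P1, v2, 117). refcount(pp2)=1 -> write in place. 5 ppages; refcounts: pp0:3 pp1:2 pp2:1 pp3:2 pp4:1
P0: v1 -> pp1 = 47
P1: v1 -> pp4 = 142
P2: v1 -> pp1 = 47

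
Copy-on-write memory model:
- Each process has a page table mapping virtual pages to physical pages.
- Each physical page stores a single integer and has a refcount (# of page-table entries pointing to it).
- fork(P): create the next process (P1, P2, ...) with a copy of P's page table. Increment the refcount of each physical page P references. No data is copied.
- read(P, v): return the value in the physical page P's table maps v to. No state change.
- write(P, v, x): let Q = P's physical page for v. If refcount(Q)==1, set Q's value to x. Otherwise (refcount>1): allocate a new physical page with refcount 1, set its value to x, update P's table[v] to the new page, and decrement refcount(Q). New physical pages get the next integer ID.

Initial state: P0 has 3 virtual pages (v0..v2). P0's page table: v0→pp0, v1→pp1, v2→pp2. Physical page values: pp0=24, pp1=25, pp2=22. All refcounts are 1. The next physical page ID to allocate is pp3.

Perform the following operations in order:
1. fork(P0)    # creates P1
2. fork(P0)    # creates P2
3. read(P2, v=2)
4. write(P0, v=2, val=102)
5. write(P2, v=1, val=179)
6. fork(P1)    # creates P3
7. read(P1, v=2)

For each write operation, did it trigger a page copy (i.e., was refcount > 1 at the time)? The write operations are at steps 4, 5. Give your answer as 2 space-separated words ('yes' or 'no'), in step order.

Op 1: fork(P0) -> P1. 3 ppages; refcounts: pp0:2 pp1:2 pp2:2
Op 2: fork(P0) -> P2. 3 ppages; refcounts: pp0:3 pp1:3 pp2:3
Op 3: read(P2, v2) -> 22. No state change.
Op 4: write(P0, v2, 102). refcount(pp2)=3>1 -> COPY to pp3. 4 ppages; refcounts: pp0:3 pp1:3 pp2:2 pp3:1
Op 5: write(P2, v1, 179). refcount(pp1)=3>1 -> COPY to pp4. 5 ppages; refcounts: pp0:3 pp1:2 pp2:2 pp3:1 pp4:1
Op 6: fork(P1) -> P3. 5 ppages; refcounts: pp0:4 pp1:3 pp2:3 pp3:1 pp4:1
Op 7: read(P1, v2) -> 22. No state change.

yes yes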